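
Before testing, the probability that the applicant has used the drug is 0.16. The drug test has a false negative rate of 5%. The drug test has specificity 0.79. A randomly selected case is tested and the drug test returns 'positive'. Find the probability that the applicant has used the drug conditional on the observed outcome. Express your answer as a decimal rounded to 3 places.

Write H for 'the applicant has used the drug'. Prior odds H:¬H = 0.16/0.84 = 0.19048. For the 'positive' outcome, the likelihood ratio is 0.95/0.21 = 4.5238.
Posterior odds = 0.19048 × 4.5238 = 0.86168, so P(H|E) = 0.86168/(1+0.86168) = 0.463.

P(H | E) ≈ 0.463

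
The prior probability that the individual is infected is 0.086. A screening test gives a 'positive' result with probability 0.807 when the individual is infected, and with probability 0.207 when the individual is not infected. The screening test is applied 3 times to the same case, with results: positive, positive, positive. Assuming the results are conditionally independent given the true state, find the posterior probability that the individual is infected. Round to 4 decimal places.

Posterior P(H) ≈ 0.8479

Let H be the event that the individual is infected; start with P(H) = 0.086. P('positive'|H) = 0.807, P('positive'|¬H) = 0.207.
Update on result 1 ('positive'): P(H) ← 0.807·0.0860 / (0.807·0.0860 + 0.207·0.9140) = 0.069402/0.25860 = 0.2684.
Update on result 2 ('positive'): P(H) ← 0.807·0.2684 / (0.807·0.2684 + 0.207·0.7316) = 0.21658/0.36803 = 0.5885.
Update on result 3 ('positive'): P(H) ← 0.807·0.5885 / (0.807·0.5885 + 0.207·0.4115) = 0.47491/0.56009 = 0.8479.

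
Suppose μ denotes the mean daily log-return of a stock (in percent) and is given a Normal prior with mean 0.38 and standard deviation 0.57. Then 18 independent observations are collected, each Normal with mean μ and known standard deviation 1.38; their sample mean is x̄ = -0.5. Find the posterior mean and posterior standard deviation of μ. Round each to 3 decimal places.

Posterior mean ≈ -0.284; posterior SD ≈ 0.283

Prior precision 1/τ₀² = 1/0.57² = 3.07787; data precision n/σ² = 18/1.38² = 9.45180.
Posterior precision = 3.07787 + 9.45180 = 12.5297, giving posterior SD = 1/√12.5297 = 0.283.
Posterior mean = (3.07787·0.38 + 9.45180·-0.5) / 12.5297 = -0.284.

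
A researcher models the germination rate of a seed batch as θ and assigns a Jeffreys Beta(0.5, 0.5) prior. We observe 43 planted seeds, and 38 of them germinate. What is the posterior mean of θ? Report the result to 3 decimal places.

The binomial likelihood is conjugate to the Beta prior: with 38 successes and 5 failures, the posterior is Beta(0.5+38, 0.5+5) = Beta(38.5, 5.5).
E[θ | data] = 38.5/(38.5+5.5) = 0.875.

Posterior mean ≈ 0.875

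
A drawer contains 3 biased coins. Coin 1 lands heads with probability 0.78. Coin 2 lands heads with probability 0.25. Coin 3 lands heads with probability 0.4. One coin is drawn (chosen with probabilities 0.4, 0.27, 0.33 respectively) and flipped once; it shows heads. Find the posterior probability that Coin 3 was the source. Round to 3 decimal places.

Tabulate prior·likelihood by source: [1] prior 0.4, lik 0.78, product 0.3120; [2] prior 0.27, lik 0.25, product 0.06750; [3] prior 0.33, lik 0.4, product 0.1320.
Normalizing constant = 0.51150; the posterior for Coin 3 is its product over the sum, 0.1320/0.51150 = 0.258.

Posterior probability ≈ 0.258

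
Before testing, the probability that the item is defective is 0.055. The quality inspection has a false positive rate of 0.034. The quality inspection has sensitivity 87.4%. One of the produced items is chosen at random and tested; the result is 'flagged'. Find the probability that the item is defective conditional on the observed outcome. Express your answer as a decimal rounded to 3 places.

P(H | E) ≈ 0.599

Let H be the event that the item is defective. P(H) = 0.055, so P(¬H) = 0.945. With E the 'flagged' result, P(E|H) = 0.874 and P(E|¬H) = 0.034.
P(E) = 0.874·0.055 + 0.034·0.945 = 0.048070 + 0.032130 = 0.080200.
By Bayes' theorem, P(H|E) = 0.048070 / 0.080200 = 0.599.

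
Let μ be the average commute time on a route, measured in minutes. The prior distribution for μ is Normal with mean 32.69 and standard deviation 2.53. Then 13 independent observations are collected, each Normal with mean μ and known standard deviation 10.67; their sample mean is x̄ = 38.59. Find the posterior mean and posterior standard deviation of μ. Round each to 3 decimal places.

Posterior mean ≈ 35.181; posterior SD ≈ 1.923

Prior precision 1/τ₀² = 1/2.53² = 0.156228; data precision n/σ² = 13/10.67² = 0.114186.
Posterior precision = 0.156228 + 0.114186 = 0.270414, giving posterior SD = 1/√0.270414 = 1.923.
Posterior mean = (0.156228·32.69 + 0.114186·38.59) / 0.270414 = 35.181.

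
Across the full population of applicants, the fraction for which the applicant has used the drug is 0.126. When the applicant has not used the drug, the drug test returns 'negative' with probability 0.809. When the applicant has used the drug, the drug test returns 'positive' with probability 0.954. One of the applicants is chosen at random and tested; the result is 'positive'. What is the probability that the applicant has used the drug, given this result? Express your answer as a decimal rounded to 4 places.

P(H | E) ≈ 0.4186

Let H be the event that the applicant has used the drug. P(H) = 0.126, so P(¬H) = 0.874. With E the 'positive' result, P(E|H) = 0.954 and P(E|¬H) = 0.191.
P(E) = 0.954·0.126 + 0.191·0.874 = 0.12020 + 0.16693 = 0.28714.
By Bayes' theorem, P(H|E) = 0.12020 / 0.28714 = 0.4186.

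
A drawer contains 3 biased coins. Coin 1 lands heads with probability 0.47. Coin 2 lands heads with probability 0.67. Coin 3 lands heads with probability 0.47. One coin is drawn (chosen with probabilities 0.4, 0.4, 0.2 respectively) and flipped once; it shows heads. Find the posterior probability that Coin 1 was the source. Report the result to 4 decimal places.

Posterior probability ≈ 0.3418

P(heads|C1) = 0.47; P(heads|C2) = 0.67; P(heads|C3) = 0.47.
Prior × likelihood for each source: 0.4·0.47=0.1880, 0.4·0.67=0.2680, 0.2·0.47=0.09400. Summing gives P(heads) = 0.55000.
P(Coin 1 | heads) = 0.1880 / 0.55000 = 0.3418.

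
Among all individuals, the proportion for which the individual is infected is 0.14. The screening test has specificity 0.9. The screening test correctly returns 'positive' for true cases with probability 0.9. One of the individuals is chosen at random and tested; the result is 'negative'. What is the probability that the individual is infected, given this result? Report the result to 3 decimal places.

Let H be the event that the individual is infected. P(H) = 0.14, so P(¬H) = 0.86. With E the 'negative' result, P(E|H) = 0.1 and P(E|¬H) = 0.9.
P(E) = 0.1·0.14 + 0.9·0.86 = 0.014000 + 0.77400 = 0.78800.
By Bayes' theorem, P(H|E) = 0.014000 / 0.78800 = 0.018.

P(H | E) ≈ 0.018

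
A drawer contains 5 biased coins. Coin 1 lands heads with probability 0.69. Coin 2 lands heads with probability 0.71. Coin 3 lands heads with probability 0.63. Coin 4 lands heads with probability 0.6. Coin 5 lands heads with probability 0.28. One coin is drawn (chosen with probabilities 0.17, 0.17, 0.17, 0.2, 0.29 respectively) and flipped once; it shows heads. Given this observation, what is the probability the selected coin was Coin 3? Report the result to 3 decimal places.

Posterior probability ≈ 0.196

Tabulate prior·likelihood by source: [1] prior 0.17, lik 0.69, product 0.1173; [2] prior 0.17, lik 0.71, product 0.1207; [3] prior 0.17, lik 0.63, product 0.1071; [4] prior 0.2, lik 0.6, product 0.1200; [5] prior 0.29, lik 0.28, product 0.08120.
Normalizing constant = 0.54630; the posterior for Coin 3 is its product over the sum, 0.1071/0.54630 = 0.196.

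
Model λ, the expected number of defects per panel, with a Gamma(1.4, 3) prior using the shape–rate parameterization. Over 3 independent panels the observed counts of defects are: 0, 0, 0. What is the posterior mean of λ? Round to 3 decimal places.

Posterior mean ≈ 0.233

Total count ∑xᵢ = 0 over n = 3 panels.
Gamma is conjugate to the Poisson likelihood: posterior is Gamma(shape = 1.4+0 = 1.4, rate = 3+3 = 6).
Posterior mean = shape/rate = 1.4/6 = 0.233.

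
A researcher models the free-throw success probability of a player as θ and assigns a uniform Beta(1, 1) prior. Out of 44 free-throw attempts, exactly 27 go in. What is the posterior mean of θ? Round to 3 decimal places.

The binomial likelihood is conjugate to the Beta prior: with 27 successes and 17 failures, the posterior is Beta(1+27, 1+17) = Beta(28, 18).
Posterior mean = α/(α+β) = 28/46 = 0.609.

Posterior mean ≈ 0.609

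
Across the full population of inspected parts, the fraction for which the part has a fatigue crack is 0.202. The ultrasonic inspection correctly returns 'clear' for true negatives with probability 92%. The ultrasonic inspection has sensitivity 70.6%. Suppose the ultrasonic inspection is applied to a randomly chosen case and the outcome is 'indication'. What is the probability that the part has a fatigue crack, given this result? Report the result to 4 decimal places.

Write H for 'the part has a fatigue crack'. Prior odds H:¬H = 0.202/0.798 = 0.25313. For the 'indication' outcome, the likelihood ratio is 0.706/0.08 = 8.8250.
Posterior odds = 0.25313 × 8.8250 = 2.2339, so P(H|E) = 2.2339/(1+2.2339) = 0.6908.

P(H | E) ≈ 0.6908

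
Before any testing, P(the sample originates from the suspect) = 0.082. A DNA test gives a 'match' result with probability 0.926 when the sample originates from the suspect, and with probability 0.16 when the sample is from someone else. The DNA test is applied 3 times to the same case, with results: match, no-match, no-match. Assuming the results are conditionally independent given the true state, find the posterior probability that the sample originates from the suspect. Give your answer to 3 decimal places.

Let H be the event that the sample originates from the suspect; start with P(H) = 0.082. P('match'|H) = 0.926, P('match'|¬H) = 0.16.
Update on result 1 ('match'): P(H) ← 0.926·0.0820 / (0.926·0.0820 + 0.16·0.9180) = 0.075932/0.22281 = 0.3408.
Update on result 2 ('no-match'): P(H) ← 0.074·0.3408 / (0.074·0.3408 + 0.84·0.6592) = 0.025218/0.57896 = 0.0436.
Update on result 3 ('no-match'): P(H) ← 0.074·0.0436 / (0.074·0.0436 + 0.84·0.9564) = 0.0032233/0.80663 = 0.0040.

Posterior P(H) ≈ 0.004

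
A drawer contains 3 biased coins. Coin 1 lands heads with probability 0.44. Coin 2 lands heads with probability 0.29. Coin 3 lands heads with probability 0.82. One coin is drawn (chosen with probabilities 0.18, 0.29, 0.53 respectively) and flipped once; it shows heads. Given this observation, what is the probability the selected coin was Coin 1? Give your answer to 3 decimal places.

Tabulate prior·likelihood by source: [1] prior 0.18, lik 0.44, product 0.07920; [2] prior 0.29, lik 0.29, product 0.08410; [3] prior 0.53, lik 0.82, product 0.4346.
Normalizing constant = 0.59790; the posterior for Coin 1 is its product over the sum, 0.07920/0.59790 = 0.132.

Posterior probability ≈ 0.132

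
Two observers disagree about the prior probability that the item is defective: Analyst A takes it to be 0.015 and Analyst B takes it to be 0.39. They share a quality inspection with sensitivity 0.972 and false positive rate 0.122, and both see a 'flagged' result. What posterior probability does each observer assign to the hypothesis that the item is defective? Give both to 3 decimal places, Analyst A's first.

Analyst A: 0.108; Analyst B: 0.836

P('+'|H) = 0.972, P('+'|¬H) = 0.122.
Analyst A: numerator 0.972·0.015 = 0.014580; evidence = 0.014580+0.122·0.985 = 0.13475; posterior = 0.108.
Analyst B: numerator 0.972·0.39 = 0.37908; evidence = 0.37908+0.122·0.61 = 0.45350; posterior = 0.836.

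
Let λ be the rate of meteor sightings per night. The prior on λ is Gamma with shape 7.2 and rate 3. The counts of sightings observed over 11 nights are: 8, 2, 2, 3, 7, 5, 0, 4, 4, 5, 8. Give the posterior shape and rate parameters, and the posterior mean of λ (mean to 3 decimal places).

Total count ∑xᵢ = 48 over n = 11 nights.
Gamma is conjugate to the Poisson likelihood: posterior is Gamma(shape = 7.2+48 = 55.2, rate = 3+11 = 14).
Posterior mean = shape/rate = 55.2/14 = 3.943.

Posterior: Gamma(shape=55.2, rate=14); mean ≈ 3.943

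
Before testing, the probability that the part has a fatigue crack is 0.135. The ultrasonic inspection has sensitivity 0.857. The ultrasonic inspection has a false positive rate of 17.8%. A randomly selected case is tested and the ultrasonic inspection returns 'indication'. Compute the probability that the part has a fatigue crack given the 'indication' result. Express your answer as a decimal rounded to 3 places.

P(H | E) ≈ 0.429

Let H be the event that the part has a fatigue crack. P(H) = 0.135, so P(¬H) = 0.865. With E the 'indication' result, P(E|H) = 0.857 and P(E|¬H) = 0.178.
P(E) = 0.857·0.135 + 0.178·0.865 = 0.11570 + 0.15397 = 0.26966.
By Bayes' theorem, P(H|E) = 0.11570 / 0.26966 = 0.429.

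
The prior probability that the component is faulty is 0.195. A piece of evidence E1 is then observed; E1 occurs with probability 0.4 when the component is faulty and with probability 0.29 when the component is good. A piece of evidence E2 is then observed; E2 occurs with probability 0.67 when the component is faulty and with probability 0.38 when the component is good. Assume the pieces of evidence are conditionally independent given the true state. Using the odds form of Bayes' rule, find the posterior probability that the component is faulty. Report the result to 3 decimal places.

Posterior probability ≈ 0.371

Prior odds = 0.195/(1−0.195) = 0.24224.
Likelihood ratio for E1 = 0.4/0.29 = 1.3793.
Likelihood ratio for E2 = 0.67/0.38 = 1.7632.
Posterior odds = prior odds × LR₁ × LR₂ = 0.58910.
Posterior probability = odds/(1+odds) = 0.58910/1.5891 = 0.371.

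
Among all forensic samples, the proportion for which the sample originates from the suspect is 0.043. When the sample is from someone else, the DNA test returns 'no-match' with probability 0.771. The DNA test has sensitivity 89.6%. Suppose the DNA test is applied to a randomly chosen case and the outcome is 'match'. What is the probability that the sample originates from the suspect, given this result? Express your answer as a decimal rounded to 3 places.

P(H | E) ≈ 0.150

Let H be the event that the sample originates from the suspect. P(H) = 0.043, so P(¬H) = 0.957. With E the 'match' result, P(E|H) = 0.896 and P(E|¬H) = 0.229.
P(E) = 0.896·0.043 + 0.229·0.957 = 0.038528 + 0.21915 = 0.25768.
By Bayes' theorem, P(H|E) = 0.038528 / 0.25768 = 0.150.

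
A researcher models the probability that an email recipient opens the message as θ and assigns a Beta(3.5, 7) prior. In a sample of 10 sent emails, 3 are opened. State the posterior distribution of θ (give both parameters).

Posterior: Beta(6.5, 14)

Observing 3 successes and 7 failures updates Beta(3.5, 7) by adding the success and failure counts to the two shape parameters: α = 3.5+3 = 6.5, β = 7+7 = 14.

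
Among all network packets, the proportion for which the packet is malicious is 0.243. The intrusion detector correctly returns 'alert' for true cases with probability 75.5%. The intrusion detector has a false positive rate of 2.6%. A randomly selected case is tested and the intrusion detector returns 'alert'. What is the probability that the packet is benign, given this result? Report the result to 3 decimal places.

P(¬H | E) ≈ 0.097

Let H be the event that the packet is malicious. P(H) = 0.243, so P(¬H) = 0.757. With E the 'alert' result, P(E|H) = 0.755 and P(E|¬H) = 0.026.
P(E) = 0.755·0.243 + 0.026·0.757 = 0.18346 + 0.019682 = 0.20315.
By Bayes' theorem, P(H|E) = 0.18346 / 0.20315 = 0.903. Hence P(¬H|E) = 1 − 0.903 = 0.097.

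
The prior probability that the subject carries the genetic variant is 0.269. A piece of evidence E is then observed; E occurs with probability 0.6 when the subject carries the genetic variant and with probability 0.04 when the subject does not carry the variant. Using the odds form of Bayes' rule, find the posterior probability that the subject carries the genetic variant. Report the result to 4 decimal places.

Posterior probability ≈ 0.8466

Prior odds = 0.269/(1−0.269) = 0.36799.
Likelihood ratio for E = 0.6/0.04 = 15.000.
Posterior odds = prior odds × LR = 5.5198.
Posterior probability = odds/(1+odds) = 5.5198/6.5198 = 0.8466.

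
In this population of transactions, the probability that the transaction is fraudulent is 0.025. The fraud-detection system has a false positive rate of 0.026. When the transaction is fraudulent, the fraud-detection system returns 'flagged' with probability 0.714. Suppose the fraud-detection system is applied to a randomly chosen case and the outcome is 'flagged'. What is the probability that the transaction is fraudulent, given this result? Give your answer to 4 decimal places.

Write H for 'the transaction is fraudulent'. Prior odds H:¬H = 0.025/0.975 = 0.025641. For the 'flagged' outcome, the likelihood ratio is 0.714/0.026 = 27.462.
Posterior odds = 0.025641 × 27.462 = 0.70414, so P(H|E) = 0.70414/(1+0.70414) = 0.4132.

P(H | E) ≈ 0.4132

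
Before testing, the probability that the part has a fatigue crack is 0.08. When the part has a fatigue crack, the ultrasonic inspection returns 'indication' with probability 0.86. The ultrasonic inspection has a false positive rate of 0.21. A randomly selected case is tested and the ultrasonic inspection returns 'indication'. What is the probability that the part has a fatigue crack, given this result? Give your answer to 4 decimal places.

P(H | E) ≈ 0.2626

Write H for 'the part has a fatigue crack'. Prior odds H:¬H = 0.08/0.92 = 0.086957. For the 'indication' outcome, the likelihood ratio is 0.86/0.21 = 4.0952.
Posterior odds = 0.086957 × 4.0952 = 0.35611, so P(H|E) = 0.35611/(1+0.35611) = 0.2626.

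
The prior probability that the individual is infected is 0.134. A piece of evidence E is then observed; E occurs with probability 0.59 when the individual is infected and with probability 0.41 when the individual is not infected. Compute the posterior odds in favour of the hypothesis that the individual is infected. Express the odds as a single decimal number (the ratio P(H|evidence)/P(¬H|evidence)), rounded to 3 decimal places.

Posterior odds ≈ 0.223

Prior odds = 0.134/(1−0.134) = 0.15473. In log-odds, ln(0.15473) = -1.8660.
Add log likelihood ratio: ln(1.4390) = 0.36397.
Posterior log-odds = -1.5021, so posterior odds = exp(-1.5021) = 0.22267.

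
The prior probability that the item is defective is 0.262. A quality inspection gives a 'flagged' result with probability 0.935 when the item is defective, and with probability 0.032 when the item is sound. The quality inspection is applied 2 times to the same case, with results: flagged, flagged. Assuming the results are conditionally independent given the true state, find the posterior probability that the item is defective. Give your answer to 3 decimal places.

With H the event that the item is defective, the joint likelihood of the observed sequence is P(data|H) = 0.935·0.935 = 0.87423 and P(data|¬H) = 0.032·0.032 = 0.0010240.
Bayes: P(H|data) = 0.262·0.87423 / (0.262·0.87423 + 0.738·0.0010240) = 0.22905/0.22980 = 0.9967.

Posterior P(H) ≈ 0.997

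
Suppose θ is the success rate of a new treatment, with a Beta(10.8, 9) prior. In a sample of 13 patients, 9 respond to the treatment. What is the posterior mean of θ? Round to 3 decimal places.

Posterior mean ≈ 0.604

The binomial likelihood is conjugate to the Beta prior: with 9 successes and 4 failures, the posterior is Beta(10.8+9, 9+4) = Beta(19.8, 13).
E[θ | data] = 19.8/(19.8+13) = 0.604.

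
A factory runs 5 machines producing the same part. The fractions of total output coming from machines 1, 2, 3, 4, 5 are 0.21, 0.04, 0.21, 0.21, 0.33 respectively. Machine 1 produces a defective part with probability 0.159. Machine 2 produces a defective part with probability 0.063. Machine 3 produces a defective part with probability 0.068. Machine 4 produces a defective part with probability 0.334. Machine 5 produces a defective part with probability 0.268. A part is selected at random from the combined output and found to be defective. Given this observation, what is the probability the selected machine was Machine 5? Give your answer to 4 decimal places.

Posterior probability ≈ 0.4236

P(defective|M1) = 0.159; P(defective|M2) = 0.063; P(defective|M3) = 0.068; P(defective|M4) = 0.334; P(defective|M5) = 0.268.
Prior × likelihood for each source: 0.21·0.159=0.03339, 0.04·0.063=0.002520, 0.21·0.068=0.01428, 0.21·0.334=0.07014, 0.33·0.268=0.08844. Summing gives P(defective) = 0.20877.
P(Machine 5 | defective) = 0.08844 / 0.20877 = 0.4236.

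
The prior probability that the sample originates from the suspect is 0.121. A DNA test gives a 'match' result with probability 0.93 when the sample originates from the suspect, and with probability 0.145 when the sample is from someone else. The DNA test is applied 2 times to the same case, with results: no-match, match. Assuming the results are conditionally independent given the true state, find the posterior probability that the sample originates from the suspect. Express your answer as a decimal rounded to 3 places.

Posterior P(H) ≈ 0.067

With H the event that the sample originates from the suspect, the joint likelihood of the observed sequence is P(data|H) = 0.07·0.93 = 0.065100 and P(data|¬H) = 0.855·0.145 = 0.12397.
Bayes: P(H|data) = 0.121·0.065100 / (0.121·0.065100 + 0.879·0.12397) = 0.0078771/0.11685 = 0.0674.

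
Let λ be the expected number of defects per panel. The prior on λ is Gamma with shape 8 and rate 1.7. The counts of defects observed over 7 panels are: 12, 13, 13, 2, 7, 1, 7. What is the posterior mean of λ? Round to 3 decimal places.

The Poisson likelihood adds the total count to the shape and the number of exposure periods to the rate. Here ∑xᵢ = 55 and n = 7, so shape 8→63 and rate 1.7→8.7.
Posterior mean = shape/rate = 63/8.7 = 7.241.

Posterior mean ≈ 7.241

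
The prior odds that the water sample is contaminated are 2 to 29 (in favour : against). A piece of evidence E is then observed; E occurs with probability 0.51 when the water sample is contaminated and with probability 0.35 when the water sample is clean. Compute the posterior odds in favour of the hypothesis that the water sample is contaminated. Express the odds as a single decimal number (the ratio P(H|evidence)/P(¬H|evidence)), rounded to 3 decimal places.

Posterior odds ≈ 0.100

Prior odds = 2/29 = 0.068966.
Likelihood ratio for E = 0.51/0.35 = 1.4571.
Posterior odds = prior odds × LR = 0.10049.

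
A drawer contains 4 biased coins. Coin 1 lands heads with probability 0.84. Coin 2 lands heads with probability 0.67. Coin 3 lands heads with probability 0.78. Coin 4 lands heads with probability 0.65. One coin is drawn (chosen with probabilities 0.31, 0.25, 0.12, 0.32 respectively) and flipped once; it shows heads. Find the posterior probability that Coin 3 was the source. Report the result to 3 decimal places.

Posterior probability ≈ 0.128

P(heads|C1) = 0.84; P(heads|C2) = 0.67; P(heads|C3) = 0.78; P(heads|C4) = 0.65.
Prior × likelihood for each source: 0.31·0.84=0.2604, 0.25·0.67=0.1675, 0.12·0.78=0.09360, 0.32·0.65=0.2080. Summing gives P(heads) = 0.72950.
P(Coin 3 | heads) = 0.09360 / 0.72950 = 0.128.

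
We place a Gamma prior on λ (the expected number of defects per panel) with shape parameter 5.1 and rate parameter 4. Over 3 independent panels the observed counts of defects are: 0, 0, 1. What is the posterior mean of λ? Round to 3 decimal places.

Total count ∑xᵢ = 1 over n = 3 panels.
Gamma is conjugate to the Poisson likelihood: posterior is Gamma(shape = 5.1+1 = 6.1, rate = 4+3 = 7).
E[λ | data] = 6.1/7 = 0.871.

Posterior mean ≈ 0.871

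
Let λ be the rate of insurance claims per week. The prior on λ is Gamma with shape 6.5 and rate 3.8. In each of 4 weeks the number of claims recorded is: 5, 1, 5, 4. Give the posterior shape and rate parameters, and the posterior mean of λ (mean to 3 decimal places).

The Poisson likelihood adds the total count to the shape and the number of exposure periods to the rate. Here ∑xᵢ = 15 and n = 4, so shape 6.5→21.5 and rate 3.8→7.8.
Posterior mean = shape/rate = 21.5/7.8 = 2.756.

Posterior: Gamma(shape=21.5, rate=7.8); mean ≈ 2.756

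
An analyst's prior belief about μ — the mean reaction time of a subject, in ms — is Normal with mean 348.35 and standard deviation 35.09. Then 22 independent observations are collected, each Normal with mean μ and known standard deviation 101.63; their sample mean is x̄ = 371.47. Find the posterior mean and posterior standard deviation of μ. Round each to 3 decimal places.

With known σ, the Normal prior is conjugate. Weight on the data is w = (n/σ²)/(n/σ² + 1/τ₀²) = 0.00213000/(0.00213000+0.00081214) = 0.72396.
Posterior mean = w·x̄ + (1−w)·μ₀ = 0.72396·371.47 + 0.27604·348.35 = 365.088. Posterior variance = 1/(0.00213000+0.00081214) = 339.889, so SD = 18.436.

Posterior mean ≈ 365.088; posterior SD ≈ 18.436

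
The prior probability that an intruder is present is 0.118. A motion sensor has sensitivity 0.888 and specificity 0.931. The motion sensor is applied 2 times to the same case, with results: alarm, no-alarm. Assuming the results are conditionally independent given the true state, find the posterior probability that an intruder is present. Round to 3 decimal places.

Let H be the event that an intruder is present; start with P(H) = 0.118. P('alarm'|H) = 0.888, P('alarm'|¬H) = 0.069.
Update on result 1 ('alarm'): P(H) ← 0.888·0.1180 / (0.888·0.1180 + 0.069·0.8820) = 0.10478/0.16564 = 0.6326.
Update on result 2 ('no-alarm'): P(H) ← 0.112·0.6326 / (0.112·0.6326 + 0.931·0.3674) = 0.070850/0.41291 = 0.1716.

Posterior P(H) ≈ 0.172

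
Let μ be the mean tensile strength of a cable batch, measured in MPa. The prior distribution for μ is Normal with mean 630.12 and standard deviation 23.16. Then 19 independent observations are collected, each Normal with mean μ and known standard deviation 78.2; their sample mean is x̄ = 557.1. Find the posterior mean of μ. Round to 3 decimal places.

Posterior mean ≈ 584.484

Prior precision 1/τ₀² = 1/23.16² = 0.00186433; data precision n/σ² = 19/78.2² = 0.00310699.
Posterior precision = 0.00186433 + 0.00310699 = 0.00497132.
Posterior mean = (0.00186433·630.12 + 0.00310699·557.1) / 0.00497132 = 584.484.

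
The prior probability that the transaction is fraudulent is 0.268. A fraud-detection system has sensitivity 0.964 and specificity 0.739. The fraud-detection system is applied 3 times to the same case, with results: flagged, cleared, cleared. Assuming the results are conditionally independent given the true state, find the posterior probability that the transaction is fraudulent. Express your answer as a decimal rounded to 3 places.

With H the event that the transaction is fraudulent, the joint likelihood of the observed sequence is P(data|H) = 0.964·0.036·0.036 = 0.0012493 and P(data|¬H) = 0.261·0.739·0.739 = 0.14254.
Bayes: P(H|data) = 0.268·0.0012493 / (0.268·0.0012493 + 0.732·0.14254) = 0.00033482/0.10467 = 0.0032.

Posterior P(H) ≈ 0.003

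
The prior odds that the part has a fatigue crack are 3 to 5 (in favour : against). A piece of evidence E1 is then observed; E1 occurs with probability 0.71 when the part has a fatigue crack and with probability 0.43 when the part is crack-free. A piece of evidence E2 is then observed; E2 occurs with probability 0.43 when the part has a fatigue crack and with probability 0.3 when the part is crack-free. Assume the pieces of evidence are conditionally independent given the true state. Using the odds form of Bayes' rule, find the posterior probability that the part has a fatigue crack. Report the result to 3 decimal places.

Posterior probability ≈ 0.587

Prior odds = 3/5 = 0.60000. In log-odds, ln(0.60000) = -0.51083.
Add log likelihood ratios: ln(1.6512) + ln(1.4333) = 0.86148.
Posterior log-odds = 0.35066, so posterior odds = exp(0.35066) = 1.4200. Converting, P(H|E) = 1.4200/2.4200 = 0.587.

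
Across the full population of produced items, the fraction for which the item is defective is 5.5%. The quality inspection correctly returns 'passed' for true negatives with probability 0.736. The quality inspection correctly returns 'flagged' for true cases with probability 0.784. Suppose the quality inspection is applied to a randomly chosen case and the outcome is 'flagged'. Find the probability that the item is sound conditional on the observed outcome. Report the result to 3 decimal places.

P(¬H | E) ≈ 0.853

Write H for 'the item is defective'. Prior odds H:¬H = 0.055/0.945 = 0.058201. For the 'flagged' outcome, the likelihood ratio is 0.784/0.264 = 2.9697.
Posterior odds = 0.058201 × 2.9697 = 0.17284, so P(H|E) = 0.17284/(1+0.17284) = 0.147. Then P(¬H|E) = 1 − 0.147 = 0.853.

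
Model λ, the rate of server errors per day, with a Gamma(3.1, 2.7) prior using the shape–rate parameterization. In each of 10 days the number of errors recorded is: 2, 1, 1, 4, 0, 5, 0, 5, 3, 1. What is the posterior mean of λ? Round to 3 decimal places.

The Poisson likelihood adds the total count to the shape and the number of exposure periods to the rate. Here ∑xᵢ = 22 and n = 10, so shape 3.1→25.1 and rate 2.7→12.7.
Posterior mean = shape/rate = 25.1/12.7 = 1.976.

Posterior mean ≈ 1.976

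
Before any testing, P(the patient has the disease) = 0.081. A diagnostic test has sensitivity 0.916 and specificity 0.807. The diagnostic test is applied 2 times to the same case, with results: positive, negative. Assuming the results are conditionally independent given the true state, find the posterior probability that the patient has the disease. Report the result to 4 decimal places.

Let H be the event that the patient has the disease; start with P(H) = 0.081. P('positive'|H) = 0.916, P('positive'|¬H) = 0.193.
Update on result 1 ('positive'): P(H) ← 0.916·0.0810 / (0.916·0.0810 + 0.193·0.9190) = 0.074196/0.25156 = 0.2949.
Update on result 2 ('negative'): P(H) ← 0.084·0.2949 / (0.084·0.2949 + 0.807·0.7051) = 0.024775/0.59376 = 0.0417.

Posterior P(H) ≈ 0.0417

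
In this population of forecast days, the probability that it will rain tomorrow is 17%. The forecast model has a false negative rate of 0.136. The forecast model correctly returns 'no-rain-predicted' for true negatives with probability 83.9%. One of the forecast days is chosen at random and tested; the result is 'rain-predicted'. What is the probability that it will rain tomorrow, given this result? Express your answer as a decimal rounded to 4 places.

Write H for 'it will rain tomorrow'. Prior odds H:¬H = 0.17/0.83 = 0.20482. For the 'rain-predicted' outcome, the likelihood ratio is 0.864/0.161 = 5.3665.
Posterior odds = 0.20482 × 5.3665 = 1.0992, so P(H|E) = 1.0992/(1+1.0992) = 0.5236.

P(H | E) ≈ 0.5236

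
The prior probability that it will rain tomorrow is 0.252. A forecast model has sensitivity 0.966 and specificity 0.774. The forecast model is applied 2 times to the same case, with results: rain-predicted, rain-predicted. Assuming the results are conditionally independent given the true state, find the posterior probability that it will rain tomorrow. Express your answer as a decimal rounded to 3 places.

Posterior P(H) ≈ 0.860

Let H be the event that it will rain tomorrow; start with P(H) = 0.252. P('rain-predicted'|H) = 0.966, P('rain-predicted'|¬H) = 0.226.
Update on result 1 ('rain-predicted'): P(H) ← 0.966·0.2520 / (0.966·0.2520 + 0.226·0.7480) = 0.24343/0.41248 = 0.5902.
Update on result 2 ('rain-predicted'): P(H) ← 0.966·0.5902 / (0.966·0.5902 + 0.226·0.4098) = 0.57010/0.66272 = 0.8602.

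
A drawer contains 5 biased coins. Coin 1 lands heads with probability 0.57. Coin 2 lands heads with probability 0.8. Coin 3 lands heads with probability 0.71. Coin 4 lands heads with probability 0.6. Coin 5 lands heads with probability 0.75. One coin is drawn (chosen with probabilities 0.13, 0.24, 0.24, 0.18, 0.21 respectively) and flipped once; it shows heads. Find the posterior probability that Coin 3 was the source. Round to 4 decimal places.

P(heads|C1) = 0.57; P(heads|C2) = 0.8; P(heads|C3) = 0.71; P(heads|C4) = 0.6; P(heads|C5) = 0.75.
Prior × likelihood for each source: 0.13·0.57=0.07410, 0.24·0.8=0.1920, 0.24·0.71=0.1704, 0.18·0.6=0.1080, 0.21·0.75=0.1575. Summing gives P(heads) = 0.70200.
P(Coin 3 | heads) = 0.1704 / 0.70200 = 0.2427.

Posterior probability ≈ 0.2427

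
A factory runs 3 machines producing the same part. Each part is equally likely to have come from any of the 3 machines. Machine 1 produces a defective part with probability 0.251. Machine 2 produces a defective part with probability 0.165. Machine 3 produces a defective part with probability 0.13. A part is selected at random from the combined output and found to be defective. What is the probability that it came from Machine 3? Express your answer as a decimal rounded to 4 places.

Posterior probability ≈ 0.2381

Tabulate prior·likelihood by source: [1] prior 0.333333, lik 0.251, product 0.08367; [2] prior 0.333333, lik 0.165, product 0.05500; [3] prior 0.333333, lik 0.13, product 0.04333.
Normalizing constant = 0.18200; the posterior for Machine 3 is its product over the sum, 0.04333/0.18200 = 0.2381.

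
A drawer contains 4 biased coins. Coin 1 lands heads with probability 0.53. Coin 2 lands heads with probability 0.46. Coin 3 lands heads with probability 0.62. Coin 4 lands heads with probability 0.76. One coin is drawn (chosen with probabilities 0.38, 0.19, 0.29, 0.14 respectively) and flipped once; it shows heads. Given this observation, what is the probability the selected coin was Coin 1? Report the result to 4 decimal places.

P(heads|C1) = 0.53; P(heads|C2) = 0.46; P(heads|C3) = 0.62; P(heads|C4) = 0.76.
Prior × likelihood for each source: 0.38·0.53=0.2014, 0.19·0.46=0.08740, 0.29·0.62=0.1798, 0.14·0.76=0.1064. Summing gives P(heads) = 0.57500.
P(Coin 1 | heads) = 0.2014 / 0.57500 = 0.3503.

Posterior probability ≈ 0.3503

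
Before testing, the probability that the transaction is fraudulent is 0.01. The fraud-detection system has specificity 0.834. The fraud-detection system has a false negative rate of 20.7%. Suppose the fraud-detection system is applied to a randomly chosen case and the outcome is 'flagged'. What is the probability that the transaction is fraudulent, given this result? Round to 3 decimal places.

P(H | E) ≈ 0.046

Write H for 'the transaction is fraudulent'. Prior odds H:¬H = 0.01/0.99 = 0.010101. For the 'flagged' outcome, the likelihood ratio is 0.793/0.166 = 4.7771.
Posterior odds = 0.010101 × 4.7771 = 0.048254, so P(H|E) = 0.048254/(1+0.048254) = 0.046.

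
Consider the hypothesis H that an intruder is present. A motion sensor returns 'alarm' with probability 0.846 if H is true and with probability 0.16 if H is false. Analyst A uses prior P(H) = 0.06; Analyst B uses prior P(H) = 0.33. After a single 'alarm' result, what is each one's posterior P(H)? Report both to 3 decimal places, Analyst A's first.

P('+'|H) = 0.846, P('+'|¬H) = 0.16.
Analyst A: numerator 0.846·0.06 = 0.050760; evidence = 0.050760+0.16·0.94 = 0.20116; posterior = 0.252.
Analyst B: numerator 0.846·0.33 = 0.27918; evidence = 0.27918+0.16·0.67 = 0.38638; posterior = 0.723.

Analyst A: 0.252; Analyst B: 0.723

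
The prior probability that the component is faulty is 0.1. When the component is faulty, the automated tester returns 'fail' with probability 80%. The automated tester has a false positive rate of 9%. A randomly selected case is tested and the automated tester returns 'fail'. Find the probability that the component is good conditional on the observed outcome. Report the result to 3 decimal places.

Write H for 'the component is faulty'. Prior odds H:¬H = 0.1/0.9 = 0.11111. For the 'fail' outcome, the likelihood ratio is 0.8/0.09 = 8.8889.
Posterior odds = 0.11111 × 8.8889 = 0.98765, so P(H|E) = 0.98765/(1+0.98765) = 0.497. Then P(¬H|E) = 1 − 0.497 = 0.503.

P(¬H | E) ≈ 0.503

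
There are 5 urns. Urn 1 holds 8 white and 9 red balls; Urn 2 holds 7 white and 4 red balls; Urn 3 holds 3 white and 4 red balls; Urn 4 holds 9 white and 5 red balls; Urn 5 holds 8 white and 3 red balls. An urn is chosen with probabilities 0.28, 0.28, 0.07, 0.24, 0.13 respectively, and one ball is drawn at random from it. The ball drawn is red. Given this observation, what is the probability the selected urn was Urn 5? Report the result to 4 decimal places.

Posterior probability ≈ 0.0862

Tabulate prior·likelihood by source: [1] prior 0.28, lik 0.5294, product 0.1482; [2] prior 0.28, lik 0.3636, product 0.1018; [3] prior 0.07, lik 0.5714, product 0.04000; [4] prior 0.24, lik 0.3571, product 0.08571; [5] prior 0.13, lik 0.2727, product 0.03545.
Normalizing constant = 0.41122; the posterior for Urn 5 is its product over the sum, 0.03545/0.41122 = 0.0862.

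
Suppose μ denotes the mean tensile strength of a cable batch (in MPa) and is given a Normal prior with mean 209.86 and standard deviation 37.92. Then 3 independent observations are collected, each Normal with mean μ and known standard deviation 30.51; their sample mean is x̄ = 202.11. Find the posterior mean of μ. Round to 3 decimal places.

Prior precision 1/τ₀² = 1/37.92² = 0.00069545; data precision n/σ² = 3/30.51² = 0.00322283.
Posterior precision = 0.00069545 + 0.00322283 = 0.00391827.
Posterior mean = (0.00069545·209.86 + 0.00322283·202.11) / 0.00391827 = 203.486.

Posterior mean ≈ 203.486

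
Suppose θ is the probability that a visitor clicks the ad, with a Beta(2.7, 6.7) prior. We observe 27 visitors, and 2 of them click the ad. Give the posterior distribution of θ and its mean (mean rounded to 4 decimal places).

Observing 2 successes and 25 failures updates Beta(2.7, 6.7) by adding the success and failure counts to the two shape parameters: α = 2.7+2 = 4.7, β = 6.7+25 = 31.7.
Posterior mean = α/(α+β) = 4.7/36.4 = 0.1291.

Posterior: Beta(4.7, 31.7); mean ≈ 0.1291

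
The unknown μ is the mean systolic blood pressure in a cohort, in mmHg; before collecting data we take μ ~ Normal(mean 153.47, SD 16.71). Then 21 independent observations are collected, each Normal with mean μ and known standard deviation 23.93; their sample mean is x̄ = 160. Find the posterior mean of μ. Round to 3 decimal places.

Posterior mean ≈ 159.419

Prior precision 1/τ₀² = 1/16.71² = 0.00358135; data precision n/σ² = 21/23.93² = 0.0366719.
Posterior precision = 0.00358135 + 0.0366719 = 0.0402533.
Posterior mean = (0.00358135·153.47 + 0.0366719·160) / 0.0402533 = 159.419.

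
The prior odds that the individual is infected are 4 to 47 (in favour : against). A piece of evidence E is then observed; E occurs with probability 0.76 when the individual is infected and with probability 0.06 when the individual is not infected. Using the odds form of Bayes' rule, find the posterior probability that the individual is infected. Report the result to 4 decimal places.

Posterior probability ≈ 0.5188

Prior odds = 4/47 = 0.085106.
Likelihood ratio for E = 0.76/0.06 = 12.667.
Posterior odds = prior odds × LR = 1.0780.
Posterior probability = odds/(1+odds) = 1.0780/2.0780 = 0.5188.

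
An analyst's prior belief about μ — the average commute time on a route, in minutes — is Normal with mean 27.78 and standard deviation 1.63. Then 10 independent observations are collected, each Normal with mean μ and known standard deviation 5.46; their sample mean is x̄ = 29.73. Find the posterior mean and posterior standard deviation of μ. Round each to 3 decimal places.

Prior precision 1/τ₀² = 1/1.63² = 0.376378; data precision n/σ² = 10/5.46² = 0.335440.
Posterior precision = 0.376378 + 0.335440 = 0.711818, giving posterior SD = 1/√0.711818 = 1.185.
Posterior mean = (0.376378·27.78 + 0.335440·29.73) / 0.711818 = 28.699.

Posterior mean ≈ 28.699; posterior SD ≈ 1.185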